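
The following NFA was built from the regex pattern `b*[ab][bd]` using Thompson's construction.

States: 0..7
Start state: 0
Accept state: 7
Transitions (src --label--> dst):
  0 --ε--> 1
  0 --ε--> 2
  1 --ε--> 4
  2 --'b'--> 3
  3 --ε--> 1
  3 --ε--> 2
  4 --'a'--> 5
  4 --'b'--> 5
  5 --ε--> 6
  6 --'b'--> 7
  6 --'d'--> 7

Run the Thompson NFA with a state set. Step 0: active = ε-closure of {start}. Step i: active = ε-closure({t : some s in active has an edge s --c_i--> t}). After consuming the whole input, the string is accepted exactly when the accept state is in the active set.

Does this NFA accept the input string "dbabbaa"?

initial (ε-close {0}): {0,1,2,4}
'd' @ 1: {}  — no active states
rest 'babbaa' ignored (set empty)
after full input: {}  (accept=7 not in)

Answer: REJECT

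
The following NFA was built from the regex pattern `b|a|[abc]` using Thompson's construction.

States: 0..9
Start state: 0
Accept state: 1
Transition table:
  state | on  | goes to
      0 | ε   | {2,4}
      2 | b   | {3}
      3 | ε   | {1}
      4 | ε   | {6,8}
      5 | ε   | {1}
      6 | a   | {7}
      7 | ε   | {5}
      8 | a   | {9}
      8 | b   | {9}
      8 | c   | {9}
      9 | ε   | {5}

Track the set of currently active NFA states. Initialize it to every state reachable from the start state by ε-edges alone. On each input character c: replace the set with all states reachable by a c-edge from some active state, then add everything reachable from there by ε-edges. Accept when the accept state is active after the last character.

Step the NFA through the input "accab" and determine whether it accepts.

Answer: REJECT

Derivation:
start: ε-closure({0}) = {0,2,4,6,8}
'a' @ 1: {1,5,7,9}  (accept∈set)
'c' @ 2: {}  — dead — no transitions
rest 'cab' ignored (set empty)
final: {}; accept 1 not in set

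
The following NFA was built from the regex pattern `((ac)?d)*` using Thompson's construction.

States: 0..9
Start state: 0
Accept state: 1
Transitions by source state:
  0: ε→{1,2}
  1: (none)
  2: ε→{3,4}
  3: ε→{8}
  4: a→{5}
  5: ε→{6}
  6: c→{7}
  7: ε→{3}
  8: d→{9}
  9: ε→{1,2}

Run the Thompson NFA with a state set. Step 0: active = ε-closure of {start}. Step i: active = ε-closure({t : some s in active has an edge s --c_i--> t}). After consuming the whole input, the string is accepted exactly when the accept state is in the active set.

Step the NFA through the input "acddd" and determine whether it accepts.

start: ε-closure({0}) = {0,1,2,3,4,8}
'a' @ 1: {5,6}
'c' @ 2: {3,7,8}
'd' @ 3: {1,2,3,4,8,9}  [accepting]
'd' @ 4: {1,2,3,4,8,9}  [accepting]
'd' @ 5: {1,2,3,4,8,9}  [accepting]
after full input: {1,2,3,4,8,9}  (accept=1 in)

Answer: ACCEPT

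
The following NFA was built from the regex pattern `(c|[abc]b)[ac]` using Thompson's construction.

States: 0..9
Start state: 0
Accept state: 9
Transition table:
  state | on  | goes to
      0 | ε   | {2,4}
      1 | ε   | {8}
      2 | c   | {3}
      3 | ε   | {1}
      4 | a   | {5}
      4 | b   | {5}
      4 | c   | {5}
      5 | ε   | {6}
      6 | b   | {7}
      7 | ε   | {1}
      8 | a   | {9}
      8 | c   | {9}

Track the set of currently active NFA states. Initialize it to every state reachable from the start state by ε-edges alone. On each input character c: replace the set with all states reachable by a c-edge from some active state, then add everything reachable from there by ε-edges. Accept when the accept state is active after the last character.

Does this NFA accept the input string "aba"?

Answer: ACCEPT

Trace:
S₀ = ε-closure({0}) = {0,2,4}
'a' @ 1: {5,6}
'b' @ 2: {1,7,8}
'a' @ 3: {9}  ✓accept
final: {9}; accept 9 in set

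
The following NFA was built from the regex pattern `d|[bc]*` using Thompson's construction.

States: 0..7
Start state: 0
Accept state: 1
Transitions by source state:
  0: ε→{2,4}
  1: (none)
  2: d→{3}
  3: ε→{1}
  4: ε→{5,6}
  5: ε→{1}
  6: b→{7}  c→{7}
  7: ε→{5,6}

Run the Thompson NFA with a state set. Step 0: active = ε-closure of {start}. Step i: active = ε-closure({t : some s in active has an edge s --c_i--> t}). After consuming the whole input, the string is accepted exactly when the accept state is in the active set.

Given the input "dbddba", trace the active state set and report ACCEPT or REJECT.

S₀ = ε-closure({0}) = {0,1,2,4,5,6}
'd' @ 1: {1,3}  ✓accept
'b' @ 2: {}  — state set empty
rest 'ddba' ignored (set empty)
after full input: {}  (accept=1 not in)

Answer: REJECT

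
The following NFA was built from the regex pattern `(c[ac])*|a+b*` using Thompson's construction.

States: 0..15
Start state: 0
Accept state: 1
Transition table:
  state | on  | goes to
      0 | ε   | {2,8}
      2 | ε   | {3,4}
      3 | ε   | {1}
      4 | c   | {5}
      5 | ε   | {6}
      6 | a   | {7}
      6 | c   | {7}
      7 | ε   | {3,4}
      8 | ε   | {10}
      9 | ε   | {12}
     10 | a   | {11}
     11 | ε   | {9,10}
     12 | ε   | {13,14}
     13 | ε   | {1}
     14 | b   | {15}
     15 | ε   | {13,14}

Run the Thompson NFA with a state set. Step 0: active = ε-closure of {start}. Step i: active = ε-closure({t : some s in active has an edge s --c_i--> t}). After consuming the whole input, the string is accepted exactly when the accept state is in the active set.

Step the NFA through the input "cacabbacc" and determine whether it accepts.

start: ε-closure({0}) = {0,1,2,3,4,8,10}
'c' @ 1: {5,6}
'a' @ 2: {1,3,4,7}  ✓accept
'c' @ 3: {5,6}
'a' @ 4: {1,3,4,7}  ✓accept
'b' @ 5: {}  — no active states
rest 'bacc' ignored (set empty)
final: {}; accept 1 not in set

Answer: REJECT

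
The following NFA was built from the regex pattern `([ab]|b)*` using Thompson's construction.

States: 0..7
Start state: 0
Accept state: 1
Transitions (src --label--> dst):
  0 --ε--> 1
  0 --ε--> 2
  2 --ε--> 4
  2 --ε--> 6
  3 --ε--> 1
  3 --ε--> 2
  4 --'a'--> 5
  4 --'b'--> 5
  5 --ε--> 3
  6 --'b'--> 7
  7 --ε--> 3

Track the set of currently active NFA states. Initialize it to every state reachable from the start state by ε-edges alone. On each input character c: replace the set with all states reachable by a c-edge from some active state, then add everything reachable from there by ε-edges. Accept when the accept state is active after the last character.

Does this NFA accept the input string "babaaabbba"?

start: ε-closure({0}) = {0,1,2,4,6}
'b' @ 1: {1,2,3,4,5,6,7}  ✓accept
'a' @ 2: {1,2,3,4,5,6}  ✓accept
'b' @ 3: {1,2,3,4,5,6,7}  ✓accept
'a' @ 4: {1,2,3,4,5,6}  ✓accept
'a' @ 5: {1,2,3,4,5,6}  ✓accept
'a' @ 6: {1,2,3,4,5,6}  ✓accept
'b' @ 7: {1,2,3,4,5,6,7}  ✓accept
'b' @ 8: {1,2,3,4,5,6,7}  ✓accept
'b' @ 9: {1,2,3,4,5,6,7}  ✓accept
'a' @ 10: {1,2,3,4,5,6}  ✓accept
after full input: {1,2,3,4,5,6}  (accept=1 in)

Answer: ACCEPT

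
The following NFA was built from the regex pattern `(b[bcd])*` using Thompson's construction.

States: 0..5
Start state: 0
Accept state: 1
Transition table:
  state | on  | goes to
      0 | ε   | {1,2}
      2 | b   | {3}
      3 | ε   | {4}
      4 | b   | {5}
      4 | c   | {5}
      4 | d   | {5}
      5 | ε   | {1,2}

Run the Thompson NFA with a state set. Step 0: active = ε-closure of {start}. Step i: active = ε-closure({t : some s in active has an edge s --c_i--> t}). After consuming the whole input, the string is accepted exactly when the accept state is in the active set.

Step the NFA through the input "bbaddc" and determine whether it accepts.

start: ε-closure({0}) = {0,1,2}
'b' @ 1: {3,4}
'b' @ 2: {1,2,5}  (accept∈set)
'a' @ 3: {}  — dead — no transitions
rest 'ddc' ignored (set empty)
final: {}; accept 1 not in set

Answer: REJECT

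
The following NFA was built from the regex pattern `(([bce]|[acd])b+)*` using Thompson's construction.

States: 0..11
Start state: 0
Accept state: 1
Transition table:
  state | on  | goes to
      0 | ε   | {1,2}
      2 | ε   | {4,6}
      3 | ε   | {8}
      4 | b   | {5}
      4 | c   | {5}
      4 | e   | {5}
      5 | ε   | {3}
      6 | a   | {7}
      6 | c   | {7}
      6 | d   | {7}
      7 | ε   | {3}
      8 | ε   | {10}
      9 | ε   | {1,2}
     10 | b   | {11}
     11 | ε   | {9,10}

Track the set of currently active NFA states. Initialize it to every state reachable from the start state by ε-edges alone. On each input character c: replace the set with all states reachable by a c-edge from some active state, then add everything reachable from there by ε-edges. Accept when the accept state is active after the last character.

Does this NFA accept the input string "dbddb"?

Answer: REJECT

Derivation:
initial (ε-close {0}): {0,1,2,4,6}
'd' @ 1: {3,7,8,10}
'b' @ 2: {1,2,4,6,9,10,11}  [accepting]
'd' @ 3: {3,7,8,10}
'd' @ 4: {}  — no active states
rest 'b' ignored (set empty)
after full input: {}  (accept=1 not in)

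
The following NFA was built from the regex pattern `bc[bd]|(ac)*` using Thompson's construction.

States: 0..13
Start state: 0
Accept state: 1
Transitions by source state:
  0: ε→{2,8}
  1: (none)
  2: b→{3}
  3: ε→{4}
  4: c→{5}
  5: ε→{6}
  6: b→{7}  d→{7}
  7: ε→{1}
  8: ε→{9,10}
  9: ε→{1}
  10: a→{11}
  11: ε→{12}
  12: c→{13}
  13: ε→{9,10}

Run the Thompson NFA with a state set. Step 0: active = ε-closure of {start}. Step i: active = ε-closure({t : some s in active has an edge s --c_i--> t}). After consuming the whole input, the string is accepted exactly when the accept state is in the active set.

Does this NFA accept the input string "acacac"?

start: ε-closure({0}) = {0,1,2,8,9,10}
'a' @ 1: {11,12}
'c' @ 2: {1,9,10,13}  ✓accept
'a' @ 3: {11,12}
'c' @ 4: {1,9,10,13}  ✓accept
'a' @ 5: {11,12}
'c' @ 6: {1,9,10,13}  ✓accept
after full input: {1,9,10,13}  (accept=1 in)

Answer: ACCEPT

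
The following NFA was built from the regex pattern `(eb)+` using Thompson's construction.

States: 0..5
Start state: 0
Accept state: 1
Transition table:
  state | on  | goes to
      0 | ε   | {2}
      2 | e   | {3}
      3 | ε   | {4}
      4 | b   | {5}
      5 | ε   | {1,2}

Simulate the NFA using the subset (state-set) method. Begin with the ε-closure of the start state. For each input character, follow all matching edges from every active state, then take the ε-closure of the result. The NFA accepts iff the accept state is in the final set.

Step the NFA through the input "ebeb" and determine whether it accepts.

initial (ε-close {0}): {0,2}
'e' @ 1: {3,4}
'b' @ 2: {1,2,5}  ✓accept
'e' @ 3: {3,4}
'b' @ 4: {1,2,5}  ✓accept
after full input: {1,2,5}  (accept=1 in)

Answer: ACCEPT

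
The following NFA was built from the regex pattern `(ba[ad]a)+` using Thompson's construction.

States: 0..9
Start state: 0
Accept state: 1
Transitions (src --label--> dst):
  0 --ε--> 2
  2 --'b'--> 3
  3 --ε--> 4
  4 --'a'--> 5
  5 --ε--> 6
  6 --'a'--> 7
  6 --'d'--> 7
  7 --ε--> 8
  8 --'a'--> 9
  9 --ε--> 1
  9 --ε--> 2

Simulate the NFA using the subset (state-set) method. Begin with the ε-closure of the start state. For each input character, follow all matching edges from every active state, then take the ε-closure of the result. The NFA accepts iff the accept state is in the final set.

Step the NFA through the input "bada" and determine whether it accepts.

Answer: ACCEPT

Steps:
S₀ = ε-closure({0}) = {0,2}
'b' @ 1: {3,4}
'a' @ 2: {5,6}
'd' @ 3: {7,8}
'a' @ 4: {1,2,9}  (accept∈set)
final: {1,2,9}; accept 1 in set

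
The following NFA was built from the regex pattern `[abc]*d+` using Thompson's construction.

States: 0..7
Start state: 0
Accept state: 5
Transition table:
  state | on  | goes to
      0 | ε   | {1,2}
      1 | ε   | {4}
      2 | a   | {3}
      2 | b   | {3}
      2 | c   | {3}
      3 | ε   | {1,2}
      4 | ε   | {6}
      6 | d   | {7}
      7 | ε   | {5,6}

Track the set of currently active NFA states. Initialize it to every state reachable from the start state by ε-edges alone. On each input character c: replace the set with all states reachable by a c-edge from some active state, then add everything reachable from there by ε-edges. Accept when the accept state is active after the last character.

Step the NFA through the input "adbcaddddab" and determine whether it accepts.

Answer: REJECT

Steps:
start: ε-closure({0}) = {0,1,2,4,6}
'a' @ 1: {1,2,3,4,6}
'd' @ 2: {5,6,7}  ✓accept
'b' @ 3: {}  — dead — no transitions
rest 'caddddab' ignored (set empty)
end set {} — state 5 not in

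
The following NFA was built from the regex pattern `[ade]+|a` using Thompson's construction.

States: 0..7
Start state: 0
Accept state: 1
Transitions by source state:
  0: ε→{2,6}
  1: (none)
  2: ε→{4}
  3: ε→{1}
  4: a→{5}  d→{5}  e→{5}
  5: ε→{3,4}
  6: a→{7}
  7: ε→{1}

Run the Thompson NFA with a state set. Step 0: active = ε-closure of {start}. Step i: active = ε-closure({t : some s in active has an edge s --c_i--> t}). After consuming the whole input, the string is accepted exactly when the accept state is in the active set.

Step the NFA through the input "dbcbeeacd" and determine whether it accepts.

Answer: REJECT

Derivation:
start: ε-closure({0}) = {0,2,4,6}
'd' @ 1: {1,3,4,5}  ✓accept
'b' @ 2: {}  — state set empty
rest 'cbeeacd' ignored (set empty)
final: {}; accept 1 not in set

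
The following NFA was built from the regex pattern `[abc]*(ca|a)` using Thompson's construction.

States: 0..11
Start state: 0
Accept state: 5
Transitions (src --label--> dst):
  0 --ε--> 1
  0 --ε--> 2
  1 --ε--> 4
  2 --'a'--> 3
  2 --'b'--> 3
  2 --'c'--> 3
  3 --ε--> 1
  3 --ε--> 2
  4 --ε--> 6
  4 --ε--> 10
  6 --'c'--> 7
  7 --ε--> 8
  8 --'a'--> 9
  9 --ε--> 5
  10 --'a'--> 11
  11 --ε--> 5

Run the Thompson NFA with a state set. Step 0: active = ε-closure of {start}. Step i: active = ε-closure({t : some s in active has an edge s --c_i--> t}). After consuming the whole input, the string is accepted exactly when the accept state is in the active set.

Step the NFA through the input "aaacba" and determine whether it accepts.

start: ε-closure({0}) = {0,1,2,4,6,10}
'a' @ 1: {1,2,3,4,5,6,10,11}  (accept∈set)
'a' @ 2: {1,2,3,4,5,6,10,11}  (accept∈set)
'a' @ 3: {1,2,3,4,5,6,10,11}  (accept∈set)
'c' @ 4: {1,2,3,4,6,7,8,10}
'b' @ 5: {1,2,3,4,6,10}
'a' @ 6: {1,2,3,4,5,6,10,11}  (accept∈set)
after full input: {1,2,3,4,5,6,10,11}  (accept=5 in)

Answer: ACCEPT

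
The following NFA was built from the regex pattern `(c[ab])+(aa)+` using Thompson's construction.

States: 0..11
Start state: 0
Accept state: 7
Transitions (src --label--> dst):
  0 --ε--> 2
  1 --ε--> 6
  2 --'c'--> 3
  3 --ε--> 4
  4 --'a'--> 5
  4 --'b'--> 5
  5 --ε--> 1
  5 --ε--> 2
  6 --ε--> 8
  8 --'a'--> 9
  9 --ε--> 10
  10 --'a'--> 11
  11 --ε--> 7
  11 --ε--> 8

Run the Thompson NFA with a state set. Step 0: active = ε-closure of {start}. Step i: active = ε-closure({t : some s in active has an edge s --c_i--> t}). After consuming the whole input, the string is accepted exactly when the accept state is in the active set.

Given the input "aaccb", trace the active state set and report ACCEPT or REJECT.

initial (ε-close {0}): {0,2}
'a' @ 1: {}  — dead — no transitions
rest 'accb' ignored (set empty)
end set {} — state 7 not in

Answer: REJECT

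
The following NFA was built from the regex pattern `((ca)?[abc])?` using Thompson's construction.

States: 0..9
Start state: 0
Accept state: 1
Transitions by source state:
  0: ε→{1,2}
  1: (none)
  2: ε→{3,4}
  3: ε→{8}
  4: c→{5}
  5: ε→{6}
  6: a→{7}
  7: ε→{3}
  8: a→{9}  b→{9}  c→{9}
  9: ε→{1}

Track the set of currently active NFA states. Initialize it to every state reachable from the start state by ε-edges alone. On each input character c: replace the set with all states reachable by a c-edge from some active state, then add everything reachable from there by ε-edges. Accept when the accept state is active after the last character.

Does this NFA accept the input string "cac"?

Answer: ACCEPT

Trace:
S₀ = ε-closure({0}) = {0,1,2,3,4,8}
'c' @ 1: {1,5,6,9}  [accepting]
'a' @ 2: {3,7,8}
'c' @ 3: {1,9}  [accepting]
after full input: {1,9}  (accept=1 in)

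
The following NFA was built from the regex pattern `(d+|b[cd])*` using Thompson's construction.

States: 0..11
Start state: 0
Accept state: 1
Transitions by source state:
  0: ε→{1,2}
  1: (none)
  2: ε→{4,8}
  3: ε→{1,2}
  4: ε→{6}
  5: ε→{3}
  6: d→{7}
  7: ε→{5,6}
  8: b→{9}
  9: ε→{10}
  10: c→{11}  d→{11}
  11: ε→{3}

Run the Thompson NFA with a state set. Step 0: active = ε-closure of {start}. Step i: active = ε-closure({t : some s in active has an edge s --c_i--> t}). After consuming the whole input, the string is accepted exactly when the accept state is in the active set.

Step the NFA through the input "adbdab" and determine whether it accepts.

start: ε-closure({0}) = {0,1,2,4,6,8}
'a' @ 1: {}  — no active states
rest 'dbdab' ignored (set empty)
after full input: {}  (accept=1 not in)

Answer: REJECT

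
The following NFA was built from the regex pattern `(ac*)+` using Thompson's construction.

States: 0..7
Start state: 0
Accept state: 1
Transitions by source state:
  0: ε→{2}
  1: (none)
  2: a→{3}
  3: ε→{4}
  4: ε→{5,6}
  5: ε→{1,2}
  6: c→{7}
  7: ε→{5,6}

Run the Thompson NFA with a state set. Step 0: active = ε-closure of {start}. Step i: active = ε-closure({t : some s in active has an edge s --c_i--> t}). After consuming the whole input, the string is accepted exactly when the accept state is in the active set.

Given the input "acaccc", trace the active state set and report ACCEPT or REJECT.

Answer: ACCEPT

Trace:
start: ε-closure({0}) = {0,2}
'a' @ 1: {1,2,3,4,5,6}  [accepting]
'c' @ 2: {1,2,5,6,7}  [accepting]
'a' @ 3: {1,2,3,4,5,6}  [accepting]
'c' @ 4: {1,2,5,6,7}  [accepting]
'c' @ 5: {1,2,5,6,7}  [accepting]
'c' @ 6: {1,2,5,6,7}  [accepting]
after full input: {1,2,5,6,7}  (accept=1 in)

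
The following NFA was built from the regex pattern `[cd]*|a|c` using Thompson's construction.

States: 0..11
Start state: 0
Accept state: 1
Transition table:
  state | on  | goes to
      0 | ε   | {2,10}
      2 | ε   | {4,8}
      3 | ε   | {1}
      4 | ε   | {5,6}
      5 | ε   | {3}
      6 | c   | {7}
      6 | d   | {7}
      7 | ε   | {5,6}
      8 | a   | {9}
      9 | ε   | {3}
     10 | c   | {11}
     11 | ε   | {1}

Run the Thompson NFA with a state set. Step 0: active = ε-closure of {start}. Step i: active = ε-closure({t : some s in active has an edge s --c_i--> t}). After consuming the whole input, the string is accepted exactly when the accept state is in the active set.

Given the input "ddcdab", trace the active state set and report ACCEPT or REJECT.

S₀ = ε-closure({0}) = {0,1,2,3,4,5,6,8,10}
'd' @ 1: {1,3,5,6,7}  [accepting]
'd' @ 2: {1,3,5,6,7}  [accepting]
'c' @ 3: {1,3,5,6,7}  [accepting]
'd' @ 4: {1,3,5,6,7}  [accepting]
'a' @ 5: {}  — dead — no transitions
rest 'b' ignored (set empty)
end set {} — state 1 not in

Answer: REJECT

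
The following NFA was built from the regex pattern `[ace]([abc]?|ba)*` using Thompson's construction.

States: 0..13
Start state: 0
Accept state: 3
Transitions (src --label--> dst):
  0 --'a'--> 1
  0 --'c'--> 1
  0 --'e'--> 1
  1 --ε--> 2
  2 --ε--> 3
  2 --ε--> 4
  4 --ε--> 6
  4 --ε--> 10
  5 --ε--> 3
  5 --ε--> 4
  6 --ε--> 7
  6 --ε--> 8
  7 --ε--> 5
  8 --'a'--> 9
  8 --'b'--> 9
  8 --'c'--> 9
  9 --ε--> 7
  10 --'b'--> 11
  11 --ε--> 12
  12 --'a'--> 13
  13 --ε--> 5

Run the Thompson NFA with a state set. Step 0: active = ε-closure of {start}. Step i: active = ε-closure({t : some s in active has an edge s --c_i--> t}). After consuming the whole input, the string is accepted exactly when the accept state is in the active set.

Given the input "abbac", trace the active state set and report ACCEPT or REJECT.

Answer: ACCEPT

Trace:
initial (ε-close {0}): {0}
'a' @ 1: {1,2,3,4,5,6,7,8,10}  ✓accept
'b' @ 2: {3,4,5,6,7,8,9,10,11,12}  ✓accept
'b' @ 3: {3,4,5,6,7,8,9,10,11,12}  ✓accept
'a' @ 4: {3,4,5,6,7,8,9,10,13}  ✓accept
'c' @ 5: {3,4,5,6,7,8,9,10}  ✓accept
end set {3,4,5,6,7,8,9,10} — state 3 in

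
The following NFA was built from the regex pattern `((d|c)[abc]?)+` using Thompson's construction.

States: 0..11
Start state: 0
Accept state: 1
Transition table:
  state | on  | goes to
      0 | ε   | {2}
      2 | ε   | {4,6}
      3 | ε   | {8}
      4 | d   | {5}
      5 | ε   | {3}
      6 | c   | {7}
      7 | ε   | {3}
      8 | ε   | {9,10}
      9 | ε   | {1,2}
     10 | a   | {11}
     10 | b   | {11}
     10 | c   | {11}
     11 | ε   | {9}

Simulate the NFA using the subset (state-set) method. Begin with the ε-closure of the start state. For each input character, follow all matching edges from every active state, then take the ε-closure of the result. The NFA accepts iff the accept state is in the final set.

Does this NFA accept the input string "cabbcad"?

Answer: REJECT

Trace:
initial (ε-close {0}): {0,2,4,6}
'c' @ 1: {1,2,3,4,6,7,8,9,10}  (accept∈set)
'a' @ 2: {1,2,4,6,9,11}  (accept∈set)
'b' @ 3: {}  — dead — no transitions
rest 'bcad' ignored (set empty)
end set {} — state 1 not in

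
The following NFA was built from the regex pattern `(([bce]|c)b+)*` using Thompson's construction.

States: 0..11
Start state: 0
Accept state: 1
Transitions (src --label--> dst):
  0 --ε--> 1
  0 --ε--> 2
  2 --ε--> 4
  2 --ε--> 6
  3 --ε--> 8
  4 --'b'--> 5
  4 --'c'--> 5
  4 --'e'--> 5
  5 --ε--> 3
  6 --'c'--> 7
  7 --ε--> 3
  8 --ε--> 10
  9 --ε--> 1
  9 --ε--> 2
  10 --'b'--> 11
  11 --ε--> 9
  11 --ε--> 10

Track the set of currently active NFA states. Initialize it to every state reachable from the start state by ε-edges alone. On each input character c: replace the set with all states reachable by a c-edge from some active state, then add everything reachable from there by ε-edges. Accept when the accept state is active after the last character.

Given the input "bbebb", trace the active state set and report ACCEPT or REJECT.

Answer: ACCEPT

Steps:
start: ε-closure({0}) = {0,1,2,4,6}
'b' @ 1: {3,5,8,10}
'b' @ 2: {1,2,4,6,9,10,11}  ✓accept
'e' @ 3: {3,5,8,10}
'b' @ 4: {1,2,4,6,9,10,11}  ✓accept
'b' @ 5: {1,2,3,4,5,6,8,9,10,11}  ✓accept
after full input: {1,2,3,4,5,6,8,9,10,11}  (accept=1 in)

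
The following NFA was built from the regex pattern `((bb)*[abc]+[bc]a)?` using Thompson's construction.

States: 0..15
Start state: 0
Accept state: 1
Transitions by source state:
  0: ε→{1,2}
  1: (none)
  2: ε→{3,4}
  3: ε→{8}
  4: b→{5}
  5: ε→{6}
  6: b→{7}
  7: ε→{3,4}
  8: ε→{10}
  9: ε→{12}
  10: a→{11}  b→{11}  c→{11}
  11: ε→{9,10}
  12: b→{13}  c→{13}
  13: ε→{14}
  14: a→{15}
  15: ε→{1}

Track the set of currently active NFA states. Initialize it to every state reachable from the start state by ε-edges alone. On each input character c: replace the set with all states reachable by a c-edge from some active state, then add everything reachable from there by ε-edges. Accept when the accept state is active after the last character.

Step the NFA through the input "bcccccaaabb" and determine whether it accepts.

start: ε-closure({0}) = {0,1,2,3,4,8,10}
'b' @ 1: {5,6,9,10,11,12}
'c' @ 2: {9,10,11,12,13,14}
'c' @ 3: {9,10,11,12,13,14}
'c' @ 4: {9,10,11,12,13,14}
'c' @ 5: {9,10,11,12,13,14}
'c' @ 6: {9,10,11,12,13,14}
'a' @ 7: {1,9,10,11,12,15}  ✓accept
'a' @ 8: {9,10,11,12}
'a' @ 9: {9,10,11,12}
'b' @ 10: {9,10,11,12,13,14}
'b' @ 11: {9,10,11,12,13,14}
after full input: {9,10,11,12,13,14}  (accept=1 not in)

Answer: REJECT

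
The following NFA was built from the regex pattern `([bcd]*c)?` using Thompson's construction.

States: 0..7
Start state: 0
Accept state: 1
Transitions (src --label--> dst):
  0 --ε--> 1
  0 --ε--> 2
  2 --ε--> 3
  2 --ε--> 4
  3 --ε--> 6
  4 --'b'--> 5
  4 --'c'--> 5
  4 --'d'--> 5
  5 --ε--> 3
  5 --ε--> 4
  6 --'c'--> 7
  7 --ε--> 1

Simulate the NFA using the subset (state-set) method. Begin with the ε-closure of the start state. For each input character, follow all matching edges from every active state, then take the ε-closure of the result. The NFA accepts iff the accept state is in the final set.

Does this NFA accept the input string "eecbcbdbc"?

Answer: REJECT

Derivation:
initial (ε-close {0}): {0,1,2,3,4,6}
'e' @ 1: {}  — dead — no transitions
rest 'ecbcbdbc' ignored (set empty)
after full input: {}  (accept=1 not in)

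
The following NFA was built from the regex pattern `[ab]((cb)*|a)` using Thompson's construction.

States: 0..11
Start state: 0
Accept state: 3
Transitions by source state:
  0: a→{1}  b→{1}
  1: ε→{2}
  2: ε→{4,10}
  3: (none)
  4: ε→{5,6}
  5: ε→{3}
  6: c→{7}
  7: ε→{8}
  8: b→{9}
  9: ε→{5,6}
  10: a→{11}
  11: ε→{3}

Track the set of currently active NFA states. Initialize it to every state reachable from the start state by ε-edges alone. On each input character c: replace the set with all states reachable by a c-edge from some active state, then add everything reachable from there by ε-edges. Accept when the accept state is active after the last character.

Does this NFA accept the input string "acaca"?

S₀ = ε-closure({0}) = {0}
'a' @ 1: {1,2,3,4,5,6,10}  ✓accept
'c' @ 2: {7,8}
'a' @ 3: {}  — dead — no transitions
rest 'ca' ignored (set empty)
after full input: {}  (accept=3 not in)

Answer: REJECT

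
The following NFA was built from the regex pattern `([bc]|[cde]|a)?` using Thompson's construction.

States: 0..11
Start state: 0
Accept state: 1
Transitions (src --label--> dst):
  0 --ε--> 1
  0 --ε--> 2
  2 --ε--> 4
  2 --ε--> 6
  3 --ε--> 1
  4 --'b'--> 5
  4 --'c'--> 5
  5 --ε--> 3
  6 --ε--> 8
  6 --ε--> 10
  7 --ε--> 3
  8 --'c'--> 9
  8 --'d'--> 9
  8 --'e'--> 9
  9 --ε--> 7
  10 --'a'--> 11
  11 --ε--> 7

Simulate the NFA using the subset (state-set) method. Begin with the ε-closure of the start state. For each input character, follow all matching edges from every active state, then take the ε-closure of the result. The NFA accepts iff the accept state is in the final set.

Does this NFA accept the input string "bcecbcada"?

S₀ = ε-closure({0}) = {0,1,2,4,6,8,10}
'b' @ 1: {1,3,5}  ✓accept
'c' @ 2: {}  — state set empty
rest 'ecbcada' ignored (set empty)
end set {} — state 1 not in

Answer: REJECT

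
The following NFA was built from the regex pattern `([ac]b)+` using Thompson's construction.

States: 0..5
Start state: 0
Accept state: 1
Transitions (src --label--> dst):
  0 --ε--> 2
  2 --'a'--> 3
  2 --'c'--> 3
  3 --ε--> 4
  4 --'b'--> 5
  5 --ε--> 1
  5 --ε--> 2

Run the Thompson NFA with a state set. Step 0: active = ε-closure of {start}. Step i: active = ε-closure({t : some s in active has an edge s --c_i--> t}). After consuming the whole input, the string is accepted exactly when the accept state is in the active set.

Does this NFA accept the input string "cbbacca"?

start: ε-closure({0}) = {0,2}
'c' @ 1: {3,4}
'b' @ 2: {1,2,5}  [accepting]
'b' @ 3: {}  — dead — no transitions
rest 'acca' ignored (set empty)
end set {} — state 1 not in

Answer: REJECT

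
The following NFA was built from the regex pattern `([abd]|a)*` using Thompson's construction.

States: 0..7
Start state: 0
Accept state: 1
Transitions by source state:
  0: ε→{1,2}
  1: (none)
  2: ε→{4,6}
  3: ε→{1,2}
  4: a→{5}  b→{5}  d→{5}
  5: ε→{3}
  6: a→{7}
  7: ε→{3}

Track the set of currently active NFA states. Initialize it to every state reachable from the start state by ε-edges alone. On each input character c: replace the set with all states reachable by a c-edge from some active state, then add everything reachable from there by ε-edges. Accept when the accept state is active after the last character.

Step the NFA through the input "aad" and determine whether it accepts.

Answer: ACCEPT

Derivation:
S₀ = ε-closure({0}) = {0,1,2,4,6}
'a' @ 1: {1,2,3,4,5,6,7}  [accepting]
'a' @ 2: {1,2,3,4,5,6,7}  [accepting]
'd' @ 3: {1,2,3,4,5,6}  [accepting]
final: {1,2,3,4,5,6}; accept 1 in set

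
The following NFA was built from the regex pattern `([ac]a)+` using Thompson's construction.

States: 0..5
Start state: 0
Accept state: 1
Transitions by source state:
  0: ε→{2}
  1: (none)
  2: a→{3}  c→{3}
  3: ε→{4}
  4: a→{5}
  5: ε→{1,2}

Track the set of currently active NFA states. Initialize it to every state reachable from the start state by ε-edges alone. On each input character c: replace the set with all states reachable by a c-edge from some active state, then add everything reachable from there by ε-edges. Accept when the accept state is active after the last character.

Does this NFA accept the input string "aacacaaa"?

start: ε-closure({0}) = {0,2}
'a' @ 1: {3,4}
'a' @ 2: {1,2,5}  ✓accept
'c' @ 3: {3,4}
'a' @ 4: {1,2,5}  ✓accept
'c' @ 5: {3,4}
'a' @ 6: {1,2,5}  ✓accept
'a' @ 7: {3,4}
'a' @ 8: {1,2,5}  ✓accept
final: {1,2,5}; accept 1 in set

Answer: ACCEPT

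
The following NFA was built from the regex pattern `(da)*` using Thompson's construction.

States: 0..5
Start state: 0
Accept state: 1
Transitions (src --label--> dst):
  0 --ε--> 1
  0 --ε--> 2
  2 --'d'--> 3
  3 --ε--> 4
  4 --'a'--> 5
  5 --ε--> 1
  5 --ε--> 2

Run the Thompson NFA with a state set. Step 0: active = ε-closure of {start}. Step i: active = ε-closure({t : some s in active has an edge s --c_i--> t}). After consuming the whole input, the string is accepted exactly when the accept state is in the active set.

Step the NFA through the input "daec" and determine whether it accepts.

Answer: REJECT

Steps:
start: ε-closure({0}) = {0,1,2}
'd' @ 1: {3,4}
'a' @ 2: {1,2,5}  [accepting]
'e' @ 3: {}  — dead — no transitions
rest 'c' ignored (set empty)
end set {} — state 1 not in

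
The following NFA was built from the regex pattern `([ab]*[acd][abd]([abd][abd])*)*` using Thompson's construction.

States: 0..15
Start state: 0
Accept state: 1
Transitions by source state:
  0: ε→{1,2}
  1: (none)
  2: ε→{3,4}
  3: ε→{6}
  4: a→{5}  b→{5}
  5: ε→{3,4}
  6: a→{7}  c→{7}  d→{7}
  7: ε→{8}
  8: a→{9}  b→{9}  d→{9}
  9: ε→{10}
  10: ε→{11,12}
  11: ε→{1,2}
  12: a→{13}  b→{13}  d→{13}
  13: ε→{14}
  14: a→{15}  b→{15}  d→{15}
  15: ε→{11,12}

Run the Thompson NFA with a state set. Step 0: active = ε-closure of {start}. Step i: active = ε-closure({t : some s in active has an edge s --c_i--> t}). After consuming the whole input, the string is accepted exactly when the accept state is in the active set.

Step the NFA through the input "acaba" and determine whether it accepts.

Answer: ACCEPT

Derivation:
start: ε-closure({0}) = {0,1,2,3,4,6}
'a' @ 1: {3,4,5,6,7,8}
'c' @ 2: {7,8}
'a' @ 3: {1,2,3,4,6,9,10,11,12}  ✓accept
'b' @ 4: {3,4,5,6,13,14}
'a' @ 5: {1,2,3,4,5,6,7,8,11,12,15}  ✓accept
end set {1,2,3,4,5,6,7,8,11,12,15} — state 1 in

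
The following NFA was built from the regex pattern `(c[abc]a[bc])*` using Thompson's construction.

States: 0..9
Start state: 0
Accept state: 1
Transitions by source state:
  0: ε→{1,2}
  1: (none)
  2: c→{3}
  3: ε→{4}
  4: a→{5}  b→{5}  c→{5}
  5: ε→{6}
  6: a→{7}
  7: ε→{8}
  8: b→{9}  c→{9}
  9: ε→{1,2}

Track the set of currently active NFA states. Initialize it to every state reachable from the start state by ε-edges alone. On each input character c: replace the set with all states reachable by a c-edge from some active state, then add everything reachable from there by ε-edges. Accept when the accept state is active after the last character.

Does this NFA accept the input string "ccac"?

start: ε-closure({0}) = {0,1,2}
'c' @ 1: {3,4}
'c' @ 2: {5,6}
'a' @ 3: {7,8}
'c' @ 4: {1,2,9}  [accepting]
after full input: {1,2,9}  (accept=1 in)

Answer: ACCEPT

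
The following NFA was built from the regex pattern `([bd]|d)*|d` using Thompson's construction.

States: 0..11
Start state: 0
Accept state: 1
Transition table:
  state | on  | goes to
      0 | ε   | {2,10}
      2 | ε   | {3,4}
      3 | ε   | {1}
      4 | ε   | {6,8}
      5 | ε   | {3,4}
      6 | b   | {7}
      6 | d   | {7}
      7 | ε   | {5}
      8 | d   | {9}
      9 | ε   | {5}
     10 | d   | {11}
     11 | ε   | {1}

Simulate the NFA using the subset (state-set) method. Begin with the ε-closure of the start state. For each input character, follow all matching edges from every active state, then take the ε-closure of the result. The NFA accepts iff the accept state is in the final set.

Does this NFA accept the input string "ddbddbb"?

S₀ = ε-closure({0}) = {0,1,2,3,4,6,8,10}
'd' @ 1: {1,3,4,5,6,7,8,9,11}  (accept∈set)
'd' @ 2: {1,3,4,5,6,7,8,9}  (accept∈set)
'b' @ 3: {1,3,4,5,6,7,8}  (accept∈set)
'd' @ 4: {1,3,4,5,6,7,8,9}  (accept∈set)
'd' @ 5: {1,3,4,5,6,7,8,9}  (accept∈set)
'b' @ 6: {1,3,4,5,6,7,8}  (accept∈set)
'b' @ 7: {1,3,4,5,6,7,8}  (accept∈set)
final: {1,3,4,5,6,7,8}; accept 1 in set

Answer: ACCEPT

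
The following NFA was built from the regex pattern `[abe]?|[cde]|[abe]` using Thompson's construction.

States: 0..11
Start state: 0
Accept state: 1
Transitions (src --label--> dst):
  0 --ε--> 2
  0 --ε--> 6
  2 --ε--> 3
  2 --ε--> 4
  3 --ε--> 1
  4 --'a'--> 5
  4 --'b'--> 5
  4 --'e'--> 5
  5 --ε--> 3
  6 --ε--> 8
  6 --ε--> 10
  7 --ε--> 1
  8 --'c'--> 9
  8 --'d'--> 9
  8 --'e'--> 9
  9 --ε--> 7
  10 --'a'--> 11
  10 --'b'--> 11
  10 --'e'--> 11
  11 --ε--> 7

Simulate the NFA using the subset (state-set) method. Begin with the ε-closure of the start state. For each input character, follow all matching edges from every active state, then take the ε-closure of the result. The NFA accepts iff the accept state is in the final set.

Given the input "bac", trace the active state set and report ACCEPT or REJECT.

S₀ = ε-closure({0}) = {0,1,2,3,4,6,8,10}
'b' @ 1: {1,3,5,7,11}  (accept∈set)
'a' @ 2: {}  — state set empty
rest 'c' ignored (set empty)
end set {} — state 1 not in

Answer: REJECT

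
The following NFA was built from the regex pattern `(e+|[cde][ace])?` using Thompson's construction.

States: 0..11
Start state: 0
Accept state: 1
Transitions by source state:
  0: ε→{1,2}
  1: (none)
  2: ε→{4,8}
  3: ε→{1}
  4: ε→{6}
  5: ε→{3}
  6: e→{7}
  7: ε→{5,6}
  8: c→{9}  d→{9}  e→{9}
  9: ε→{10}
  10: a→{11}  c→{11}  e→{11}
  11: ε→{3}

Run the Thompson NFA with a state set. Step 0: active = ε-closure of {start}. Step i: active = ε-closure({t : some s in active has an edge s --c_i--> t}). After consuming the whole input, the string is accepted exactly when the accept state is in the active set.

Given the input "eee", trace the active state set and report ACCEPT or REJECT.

Answer: ACCEPT

Steps:
initial (ε-close {0}): {0,1,2,4,6,8}
'e' @ 1: {1,3,5,6,7,9,10}  ✓accept
'e' @ 2: {1,3,5,6,7,11}  ✓accept
'e' @ 3: {1,3,5,6,7}  ✓accept
after full input: {1,3,5,6,7}  (accept=1 in)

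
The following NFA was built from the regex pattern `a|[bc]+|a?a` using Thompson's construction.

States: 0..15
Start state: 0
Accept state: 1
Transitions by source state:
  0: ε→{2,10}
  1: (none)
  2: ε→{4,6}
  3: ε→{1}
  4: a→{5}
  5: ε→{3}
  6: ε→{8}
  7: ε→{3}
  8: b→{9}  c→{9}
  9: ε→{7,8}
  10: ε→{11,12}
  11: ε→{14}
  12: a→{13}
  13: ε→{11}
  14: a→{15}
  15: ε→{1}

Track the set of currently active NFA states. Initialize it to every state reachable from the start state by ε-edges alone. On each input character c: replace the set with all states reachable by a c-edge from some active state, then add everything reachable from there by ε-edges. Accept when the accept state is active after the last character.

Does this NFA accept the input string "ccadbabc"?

Answer: REJECT

Steps:
S₀ = ε-closure({0}) = {0,2,4,6,8,10,11,12,14}
'c' @ 1: {1,3,7,8,9}  (accept∈set)
'c' @ 2: {1,3,7,8,9}  (accept∈set)
'a' @ 3: {}  — state set empty
rest 'dbabc' ignored (set empty)
after full input: {}  (accept=1 not in)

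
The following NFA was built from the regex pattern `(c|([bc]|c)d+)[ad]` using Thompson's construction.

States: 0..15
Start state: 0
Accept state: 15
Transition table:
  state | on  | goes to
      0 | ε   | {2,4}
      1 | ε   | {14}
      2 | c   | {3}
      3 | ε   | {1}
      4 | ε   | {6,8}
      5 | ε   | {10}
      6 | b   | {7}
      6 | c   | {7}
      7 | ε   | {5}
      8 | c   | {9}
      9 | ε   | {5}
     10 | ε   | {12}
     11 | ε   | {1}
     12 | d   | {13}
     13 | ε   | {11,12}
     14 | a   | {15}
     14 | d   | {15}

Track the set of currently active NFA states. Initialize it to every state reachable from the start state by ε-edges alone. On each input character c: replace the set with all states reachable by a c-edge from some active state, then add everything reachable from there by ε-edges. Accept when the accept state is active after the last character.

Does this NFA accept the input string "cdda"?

Answer: ACCEPT

Derivation:
S₀ = ε-closure({0}) = {0,2,4,6,8}
'c' @ 1: {1,3,5,7,9,10,12,14}
'd' @ 2: {1,11,12,13,14,15}  [accepting]
'd' @ 3: {1,11,12,13,14,15}  [accepting]
'a' @ 4: {15}  [accepting]
final: {15}; accept 15 in set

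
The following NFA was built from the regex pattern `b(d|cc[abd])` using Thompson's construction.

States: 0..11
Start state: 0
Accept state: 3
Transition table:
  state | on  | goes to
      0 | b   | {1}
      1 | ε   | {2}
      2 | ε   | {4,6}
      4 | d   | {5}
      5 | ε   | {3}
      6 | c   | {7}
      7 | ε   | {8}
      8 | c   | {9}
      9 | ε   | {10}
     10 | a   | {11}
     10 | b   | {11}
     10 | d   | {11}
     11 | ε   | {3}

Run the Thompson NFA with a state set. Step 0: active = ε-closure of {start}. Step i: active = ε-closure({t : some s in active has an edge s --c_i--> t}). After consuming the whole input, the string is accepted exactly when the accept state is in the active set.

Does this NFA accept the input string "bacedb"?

initial (ε-close {0}): {0}
'b' @ 1: {1,2,4,6}
'a' @ 2: {}  — dead — no transitions
rest 'cedb' ignored (set empty)
end set {} — state 3 not in

Answer: REJECT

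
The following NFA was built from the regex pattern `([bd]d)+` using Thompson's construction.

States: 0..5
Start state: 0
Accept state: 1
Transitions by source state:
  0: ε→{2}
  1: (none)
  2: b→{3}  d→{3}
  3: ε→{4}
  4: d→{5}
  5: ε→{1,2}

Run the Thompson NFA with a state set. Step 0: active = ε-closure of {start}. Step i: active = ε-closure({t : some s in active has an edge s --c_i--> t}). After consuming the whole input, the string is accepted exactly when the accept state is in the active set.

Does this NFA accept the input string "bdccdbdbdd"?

S₀ = ε-closure({0}) = {0,2}
'b' @ 1: {3,4}
'd' @ 2: {1,2,5}  ✓accept
'c' @ 3: {}  — no active states
rest 'cdbdbdd' ignored (set empty)
after full input: {}  (accept=1 not in)

Answer: REJECT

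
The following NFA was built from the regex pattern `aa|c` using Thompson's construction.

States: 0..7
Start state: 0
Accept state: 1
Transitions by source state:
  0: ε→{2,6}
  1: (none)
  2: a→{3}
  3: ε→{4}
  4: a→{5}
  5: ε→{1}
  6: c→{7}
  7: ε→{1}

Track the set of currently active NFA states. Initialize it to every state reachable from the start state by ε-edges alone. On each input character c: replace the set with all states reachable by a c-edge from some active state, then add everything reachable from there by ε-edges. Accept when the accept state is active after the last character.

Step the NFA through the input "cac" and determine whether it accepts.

Answer: REJECT

Trace:
S₀ = ε-closure({0}) = {0,2,6}
'c' @ 1: {1,7}  ✓accept
'a' @ 2: {}  — no active states
rest 'c' ignored (set empty)
final: {}; accept 1 not in set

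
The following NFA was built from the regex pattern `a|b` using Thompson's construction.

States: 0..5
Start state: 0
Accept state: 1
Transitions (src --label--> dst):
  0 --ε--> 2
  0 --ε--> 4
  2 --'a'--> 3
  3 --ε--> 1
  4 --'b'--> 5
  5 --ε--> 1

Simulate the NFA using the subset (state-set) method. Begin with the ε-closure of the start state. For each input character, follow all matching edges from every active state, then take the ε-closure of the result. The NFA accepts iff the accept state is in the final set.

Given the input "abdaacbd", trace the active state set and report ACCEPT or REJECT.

start: ε-closure({0}) = {0,2,4}
'a' @ 1: {1,3}  [accepting]
'b' @ 2: {}  — no active states
rest 'daacbd' ignored (set empty)
final: {}; accept 1 not in set

Answer: REJECT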